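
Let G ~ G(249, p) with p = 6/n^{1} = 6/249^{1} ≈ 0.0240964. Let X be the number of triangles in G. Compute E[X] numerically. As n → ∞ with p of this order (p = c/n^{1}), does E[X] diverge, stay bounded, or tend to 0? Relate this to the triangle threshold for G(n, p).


Number of potential triangles: C(249, 3) = 2542124.
Each occurs with probability p³ ≈ (0.0240964)³ ≈ 1.39912240e-05.
By linearity: E[X] = C(249, 3)·p³ ≈ 2542124 · 1.39912240e-05 ≈ 35.567426.
Here α = 1, so p = 6/n is exactly at the triangle threshold p ~ 1/n. Asymptotically E[X] → c³/6 = 6³/6 = 36 ≈ 36.000000, a bounded constant. In this regime the triangle count is asymptotically Poisson(c³/6).

E[X] ≈ 35.567426; in regime p = Θ(1/n^{1}) E[X] stays bounded (at the triangle threshold p ~ 1/n).


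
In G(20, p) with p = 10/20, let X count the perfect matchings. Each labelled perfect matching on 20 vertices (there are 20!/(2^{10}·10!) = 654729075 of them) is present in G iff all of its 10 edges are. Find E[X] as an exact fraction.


K_20 has 20!/(2^{10}·10!) = 654729075 labelled perfect matchings.
For each such perfect matching H, let X_H = 1 if all 10 edges of H are present in G. Then P[X_H = 1] = p^{10} = (1/2)^{10} = 1/1024.
By linearity of expectation: E[X] = Σ_H E[X_H] = 654729075 · p^{10} = 654729075 · 1/1024 = 654729075/1024.
Numerically: E[X] ≈ 6.39e+05.

E[X] = 654729075 · (1/2)^{10} = 654729075/1024 ≈ 6.39e+05.


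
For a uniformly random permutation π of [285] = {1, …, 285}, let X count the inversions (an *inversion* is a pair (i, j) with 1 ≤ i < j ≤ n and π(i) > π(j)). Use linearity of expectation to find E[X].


Write X = Σ X_I over the C(285, 2) = 40470 pairs i < j, with X_I the indicator of one inversion.
There are 40470 indicators.
For each fixed pair i < j, the values π(i) and π(j) are two distinct elements of {1, …, 285} in uniformly random order; by symmetry P[π(i) > π(j)] = 1/2.
By linearity: E[X] = 40470 · (1/2) = C(285, 2) · (1/2) = 40470/2 = 20235 ≈ 20235.000000.

E[X] = 20235 = 20235.000000.


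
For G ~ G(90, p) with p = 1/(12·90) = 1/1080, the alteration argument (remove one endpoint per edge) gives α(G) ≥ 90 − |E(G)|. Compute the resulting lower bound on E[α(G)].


E[|E(G)|] = C(90, 2)·p = 4005 · (1/1080) = 89/24.
E[α(G)] ≥ n − E[|E(G)|] = 90 − 89/24 = 2071/24.
Numerically: ≈ 86.291667.
(This is only a lower bound; the true E[α(G)] may be larger.)

E[α(G)] ≥ 2071/24 ≈ 86.291667.


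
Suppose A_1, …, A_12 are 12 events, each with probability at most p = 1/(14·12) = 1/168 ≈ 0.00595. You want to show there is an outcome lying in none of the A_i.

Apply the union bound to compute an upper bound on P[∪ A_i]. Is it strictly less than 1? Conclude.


Union bound: P[∪_{i=1}^{12} A_i] ≤ Σ_i P[A_i] ≤ 12·p = 12·(1/168) = 1/14.
Numerically: 1/14 ≈ 0.07143.
Is 1/14 < 1? YES.
Since P[∪ A_i] ≤ 1/14 < 1, the complement has P[∩ A_i^c] ≥ 1 − 1/14 = 13/14 > 0, so some outcome avoids every A_i.

12·p = 1/14 ≈ 0.07143; existence CERTIFIED by the union bound.


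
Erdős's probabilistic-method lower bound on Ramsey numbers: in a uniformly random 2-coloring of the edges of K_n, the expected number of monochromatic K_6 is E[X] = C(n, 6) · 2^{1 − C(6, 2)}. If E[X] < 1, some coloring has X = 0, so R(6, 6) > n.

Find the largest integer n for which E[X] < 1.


We need C(n, 6) · 2^{1 − 15} < 1, i.e. C(n, 6) < 2^{15 − 1} = 16384.
Check values of n near the boundary:
  n = 16: C(16, 6) = 8008; 8008 < 16384? YES
  n = 17: C(17, 6) = 12376; 12376 < 16384? YES
  n = 18: C(18, 6) = 18564; 18564 < 16384? NO
  n = 19: C(19, 6) = 27132; 27132 < 16384? NO
The largest n with C(n, 6) < 16384 is n = 17 (where E[X] = 1547/2048 ≈ 0.7553711). Hence R(6, 6) > 17, i.e. R(6, 6) ≥ 18.

Largest n = 17; hence R(6, 6) > 17.


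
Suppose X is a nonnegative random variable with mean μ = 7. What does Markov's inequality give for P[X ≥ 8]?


μ = E[X] = 7, a = 8.
Markov: P[X ≥ 8] ≤ μ/a = (7)/8 = 7/8.
Numerically: ≈ 0.8750.
(Since a = 8 > μ = 7.0000, the bound 7/8 is < 1 and informative.)

P[X ≥ 8] ≤ 7/8 ≈ 0.8750.


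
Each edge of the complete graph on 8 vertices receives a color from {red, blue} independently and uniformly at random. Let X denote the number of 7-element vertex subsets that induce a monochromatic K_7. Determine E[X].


Let X = Σ_S X_S over the C(8, 7) = 8 subsets S of size 7, where X_S = 1 if the K_7 on S is monochromatic.
For a fixed S, the K_7 on S has C(7, 2) = 21 edges. P[all 21 edges red] = (1/2)^21, and likewise for blue, so P[monochromatic] = 2·(1/2)^21 = 2^{1 − 21} = 1/1048576.
Summing: E[X] = C(8, 7) · 2^{1 − 21} = 8 · 1/1048576 = 1/131072.
Numerically: E[X] ≈ 0.000.

E[X] = C(8,7)·2^(1−C(7,2)) = 1/131072 ≈ 0.000.


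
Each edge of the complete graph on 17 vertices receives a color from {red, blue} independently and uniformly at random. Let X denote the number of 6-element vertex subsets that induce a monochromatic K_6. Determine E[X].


Let X = Σ_S X_S over the C(17, 6) = 12376 subsets S of size 6, where X_S = 1 if the K_6 on S is monochromatic.
For a fixed S, the K_6 on S has C(6, 2) = 15 edges. P[all 15 edges red] = (1/2)^15, and likewise for blue, so P[monochromatic] = 2·(1/2)^15 = 2^{1 − 15} = 1/16384.
Summing: E[X] = C(17, 6) · 2^{1 − 15} = 12376 · 1/16384 = 1547/2048.
Numerically: E[X] ≈ 0.75537.

E[X] = C(17,6)·2^(1−C(6,2)) = 1547/2048 ≈ 0.75537.


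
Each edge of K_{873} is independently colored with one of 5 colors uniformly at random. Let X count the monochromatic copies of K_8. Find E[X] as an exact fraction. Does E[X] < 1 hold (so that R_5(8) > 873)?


E[X] = C(873, 8) · 5^{1 − 28} = 8102594482562031309 · 5^{−27} = 8102594482562031309/7450580596923828125.
As a reduced fraction: E[X] = 8102594482562031309/7450580596923828125 ≈ 1.087512.
Is E[X] < 1? NO.
Since E[X] ≥ 1, the first-moment bound is inconclusive at n = 873; it does NOT by itself certify R_5(8) > 873.

E[X] = 8102594482562031309/7450580596923828125 ≈ 1.087512; E[X] ≥ 1; first-moment method inconclusive here.


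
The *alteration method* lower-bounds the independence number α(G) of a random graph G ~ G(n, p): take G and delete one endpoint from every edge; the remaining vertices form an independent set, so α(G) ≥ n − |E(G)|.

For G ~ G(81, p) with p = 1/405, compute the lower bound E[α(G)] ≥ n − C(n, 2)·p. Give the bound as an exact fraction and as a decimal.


E[|E(G)|] = C(81, 2)·p = 3240 · (1/405) = 8.
E[α(G)] ≥ n − E[|E(G)|] = 81 − 8 = 73.
Numerically: ≈ 73.00000.
(This is only a lower bound; the true E[α(G)] may be larger.)

E[α(G)] ≥ 73 ≈ 73.00000.


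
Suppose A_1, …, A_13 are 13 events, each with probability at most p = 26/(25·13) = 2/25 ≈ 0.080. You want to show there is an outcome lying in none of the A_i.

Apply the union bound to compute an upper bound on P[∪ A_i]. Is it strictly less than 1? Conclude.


Union bound: P[∪_{i=1}^{13} A_i] ≤ Σ_i P[A_i] ≤ 13·p = 13·(2/25) = 26/25.
Numerically: 26/25 ≈ 1.040.
Is 26/25 < 1? NO.
Since the bound 26/25 is ≥ 1, the union bound is uninformative here; it does NOT by itself certify existence.

13·p = 26/25 ≈ 1.040; existence NOT certified by the union bound.


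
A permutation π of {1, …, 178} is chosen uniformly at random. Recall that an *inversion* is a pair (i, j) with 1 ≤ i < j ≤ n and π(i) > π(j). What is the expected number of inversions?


Write X = Σ X_I over the C(178, 2) = 15753 pairs i < j, with X_I the indicator of one inversion.
There are 15753 indicators.
For each fixed pair i < j, the values π(i) and π(j) are two distinct elements of {1, …, 178} in uniformly random order; by symmetry P[π(i) > π(j)] = 1/2.
By linearity: E[X] = 15753 · (1/2) = C(178, 2) · (1/2) = 15753/2 = 15753/2 ≈ 7876.50000.

E[X] = 15753/2 = 7876.50000.


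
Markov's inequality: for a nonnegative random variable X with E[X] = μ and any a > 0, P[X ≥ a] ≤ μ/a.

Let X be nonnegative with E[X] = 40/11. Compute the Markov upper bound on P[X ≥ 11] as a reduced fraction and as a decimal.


μ = E[X] = 40/11, a = 11.
Markov: P[X ≥ 11] ≤ μ/a = (40/11)/11 = 40/121.
Numerically: ≈ 0.330579.
(Since a = 11 > μ = 3.636364, the bound 40/121 is < 1 and informative.)

P[X ≥ 11] ≤ 40/121 ≈ 0.330579.


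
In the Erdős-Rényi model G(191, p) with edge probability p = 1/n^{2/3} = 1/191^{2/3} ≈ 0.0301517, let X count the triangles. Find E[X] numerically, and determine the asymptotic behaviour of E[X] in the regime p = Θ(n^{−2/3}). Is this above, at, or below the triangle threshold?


Number of potential triangles: C(191, 3) = 1143135.
Each occurs with probability p³ ≈ (0.0301517)³ ≈ 2.74115293e-05.
By linearity: E[X] = C(191, 3)·p³ ≈ 1143135 · 2.74115293e-05 ≈ 31.335079.
Since α = 2/3 < 1, p = c/n^{2/3} ≫ 1/n is above the triangle threshold p ~ 1/n. Asymptotically E[X] ~ (c³/6)·n^{3(1−α)} = (1³/6)·n^{1} → ∞; triangles are abundant w.h.p.

E[X] ≈ 31.335079; in regime p = Θ(1/n^{2/3}) E[X] diverges (above the triangle threshold p ~ 1/n).


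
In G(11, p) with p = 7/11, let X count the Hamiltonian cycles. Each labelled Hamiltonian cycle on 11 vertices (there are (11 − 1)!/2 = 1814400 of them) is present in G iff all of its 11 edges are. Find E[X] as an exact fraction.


K_11 has (11 − 1)!/2 = 1814400 labelled Hamiltonian cycles.
For each such Hamiltonian cycle H, let X_H = 1 if all 11 edges of H are present in G. Then P[X_H = 1] = p^{11} = (7/11)^{11} = 1977326743/285311670611.
By linearity of expectation: E[X] = Σ_H E[X_H] = 1814400 · p^{11} = 1814400 · 1977326743/285311670611 = 3587661642499200/285311670611.
Numerically: E[X] ≈ 12575.

E[X] = 1814400 · (7/11)^{11} = 3587661642499200/285311670611 ≈ 12575.


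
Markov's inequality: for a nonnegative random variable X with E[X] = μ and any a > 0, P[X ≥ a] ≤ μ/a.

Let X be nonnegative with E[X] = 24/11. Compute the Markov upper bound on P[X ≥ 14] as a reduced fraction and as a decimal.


μ = E[X] = 24/11, a = 14.
Markov: P[X ≥ 14] ≤ μ/a = (24/11)/14 = 12/77.
Numerically: ≈ 0.15584.
(Since a = 14 > μ = 2.18182, the bound 12/77 is < 1 and informative.)

P[X ≥ 14] ≤ 12/77 ≈ 0.15584.


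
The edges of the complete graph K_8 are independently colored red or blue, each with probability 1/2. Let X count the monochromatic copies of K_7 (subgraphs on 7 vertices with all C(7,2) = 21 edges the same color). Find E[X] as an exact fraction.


Let X = Σ_S X_S over the C(8, 7) = 8 subsets S of size 7, where X_S = 1 if the K_7 on S is monochromatic.
For a fixed S, the K_7 on S has C(7, 2) = 21 edges. P[all 21 edges red] = (1/2)^21, and likewise for blue, so P[monochromatic] = 2·(1/2)^21 = 2^{1 − 21} = 1/1048576.
By linearity of expectation: E[X] = C(8, 7) · 2^{1 − 21} = 8 · 1/1048576 = 1/131072.
Numerically: E[X] ≈ 0.000008.

E[X] = C(8,7)·2^(1−C(7,2)) = 1/131072 ≈ 0.000008.


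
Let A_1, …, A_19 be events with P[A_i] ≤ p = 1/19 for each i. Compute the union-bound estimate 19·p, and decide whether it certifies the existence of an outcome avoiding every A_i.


Union bound: P[∪_{i=1}^{19} A_i] ≤ Σ_i P[A_i] ≤ 19·p = 19·(1/19) = 1.
Numerically: 1 ≈ 1.0000.
Is 1 < 1? NO.
Since the bound 1 is ≥ 1, the union bound is uninformative here; it does NOT by itself certify existence.

19·p = 1 ≈ 1.0000; existence NOT certified by the union bound.


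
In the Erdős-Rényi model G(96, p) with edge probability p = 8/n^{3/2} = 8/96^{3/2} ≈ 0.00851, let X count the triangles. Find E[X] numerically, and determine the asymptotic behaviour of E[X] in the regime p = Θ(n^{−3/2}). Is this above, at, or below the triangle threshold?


Number of potential triangles: C(96, 3) = 142880.
Each occurs with probability p³ ≈ (0.00851)³ ≈ 6.15247e-07.
By linearity: E[X] = C(96, 3)·p³ ≈ 142880 · 6.15247e-07 ≈ 0.088.
Since α = 3/2 > 1, p = c/n^{3/2} = o(1/n) is below the triangle threshold p ~ 1/n. Asymptotically E[X] ~ (c³/6)·n^{3(1−α)} = (8³/6)·n^{-1.5} → 0, so by Markov's inequality G has no triangles w.h.p.

E[X] ≈ 0.088; in regime p = Θ(1/n^{3/2}) E[X] tends to 0 (below the triangle threshold p ~ 1/n).


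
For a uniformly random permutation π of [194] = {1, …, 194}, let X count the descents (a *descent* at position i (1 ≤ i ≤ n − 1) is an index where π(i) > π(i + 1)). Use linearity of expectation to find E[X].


Write X = Σ X_I over i = 1, …, 193, with X_I the indicator of one descent.
There are 193 indicators.
For each fixed i, the pair (π(i), π(i+1)) is a uniformly random ordered pair of distinct values from {1, …, 194}; by symmetry P[π(i) > π(i+1)] = 1/2.
By linearity: E[X] = 193 · (1/2) = (194 − 1) · (1/2) = 193/2 ≈ 96.500.

E[X] = 193/2 = 96.500.


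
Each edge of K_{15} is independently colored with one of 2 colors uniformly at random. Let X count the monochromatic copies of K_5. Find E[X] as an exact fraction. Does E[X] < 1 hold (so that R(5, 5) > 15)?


E[X] = C(15, 5) · 2^{1 − 10} = 3003 · 2^{−9} = 3003/512.
As a reduced fraction: E[X] = 3003/512 ≈ 5.8652.
Is E[X] < 1? NO.
Since E[X] ≥ 1, the first-moment bound is inconclusive at n = 15; it does NOT by itself certify R(5, 5) > 15.

E[X] = 3003/512 ≈ 5.8652; E[X] ≥ 1; first-moment method inconclusive here.


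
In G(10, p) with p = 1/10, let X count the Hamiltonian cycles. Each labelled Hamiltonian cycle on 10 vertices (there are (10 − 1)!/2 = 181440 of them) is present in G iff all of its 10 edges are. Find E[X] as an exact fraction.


K_10 has (10 − 1)!/2 = 181440 labelled Hamiltonian cycles.
For each such Hamiltonian cycle H, let X_H = 1 if all 10 edges of H are present in G. Then P[X_H = 1] = p^{10} = (1/10)^{10} = 1/10000000000.
Summing the indicators: E[X] = Σ_H E[X_H] = 181440 · p^{10} = 181440 · 1/10000000000 = 567/31250000.
Numerically: E[X] ≈ 1.8144e-05.

E[X] = 181440 · (1/10)^{10} = 567/31250000 ≈ 1.8144e-05.


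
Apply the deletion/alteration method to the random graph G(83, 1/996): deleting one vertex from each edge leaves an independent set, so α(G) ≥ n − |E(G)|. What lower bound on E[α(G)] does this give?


E[|E(G)|] = C(83, 2)·p = 3403 · (1/996) = 41/12.
E[α(G)] ≥ n − E[|E(G)|] = 83 − 41/12 = 955/12.
Numerically: ≈ 79.5833.
(This is only a lower bound; the true E[α(G)] may be larger.)

E[α(G)] ≥ 955/12 ≈ 79.5833.


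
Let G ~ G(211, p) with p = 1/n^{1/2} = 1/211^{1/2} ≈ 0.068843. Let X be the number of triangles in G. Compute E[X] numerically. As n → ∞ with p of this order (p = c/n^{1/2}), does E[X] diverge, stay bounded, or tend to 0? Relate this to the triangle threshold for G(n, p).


Number of potential triangles: C(211, 3) = 1543465.
Each occurs with probability p³ ≈ (0.068843)³ ≈ 3.2626938e-04.
By linearity: E[X] = C(211, 3)·p³ ≈ 1543465 · 3.2626938e-04 ≈ 503.58537.
Since α = 1/2 < 1, p = c/n^{1/2} ≫ 1/n is above the triangle threshold p ~ 1/n. Asymptotically E[X] ~ (c³/6)·n^{3(1−α)} = (1³/6)·n^{1.5} → ∞; triangles are abundant w.h.p.

E[X] ≈ 503.58537; in regime p = Θ(1/n^{1/2}) E[X] diverges (above the triangle threshold p ~ 1/n).


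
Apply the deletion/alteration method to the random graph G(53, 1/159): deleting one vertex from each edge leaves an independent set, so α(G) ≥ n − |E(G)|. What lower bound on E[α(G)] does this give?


E[|E(G)|] = C(53, 2)·p = 1378 · (1/159) = 26/3.
E[α(G)] ≥ n − E[|E(G)|] = 53 − 26/3 = 133/3.
Numerically: ≈ 44.333.
(This is only a lower bound; the true E[α(G)] may be larger.)

E[α(G)] ≥ 133/3 ≈ 44.333.


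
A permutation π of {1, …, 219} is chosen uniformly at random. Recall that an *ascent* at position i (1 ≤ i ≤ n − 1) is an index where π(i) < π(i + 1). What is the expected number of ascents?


Write X = Σ X_I over i = 1, …, 218, with X_I the indicator of one ascent.
There are 218 indicators.
For each fixed i, the pair (π(i), π(i+1)) is a uniformly random ordered pair of distinct values from {1, …, 219}; by symmetry P[π(i) < π(i+1)] = 1/2.
By linearity: E[X] = 218 · (1/2) = (219 − 1) · (1/2) = 109 ≈ 109.000.

E[X] = 109 = 109.000.


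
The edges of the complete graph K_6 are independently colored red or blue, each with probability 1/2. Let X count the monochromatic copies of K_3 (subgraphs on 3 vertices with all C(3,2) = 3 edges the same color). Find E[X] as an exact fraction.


Let X = Σ_S X_S over the C(6, 3) = 20 subsets S of size 3, where X_S = 1 if the K_3 on S is monochromatic.
For a fixed S, the K_3 on S has C(3, 2) = 3 edges. P[all 3 edges red] = (1/2)^3, and likewise for blue, so P[monochromatic] = 2·(1/2)^3 = 2^{1 − 3} = 1/4.
By linearity of expectation: E[X] = C(6, 3) · 2^{1 − 3} = 20 · 1/4 = 5.
Numerically: E[X] ≈ 5.000000.

E[X] = C(6,3)·2^(1−C(3,2)) = 5 ≈ 5.000000.


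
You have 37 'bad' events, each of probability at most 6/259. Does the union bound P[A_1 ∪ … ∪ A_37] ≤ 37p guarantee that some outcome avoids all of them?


Union bound: P[∪_{i=1}^{37} A_i] ≤ Σ_i P[A_i] ≤ 37·p = 37·(6/259) = 6/7.
Numerically: 6/7 ≈ 0.8571.
Is 6/7 < 1? YES.
Since P[∪ A_i] ≤ 6/7 < 1, the complement has P[∩ A_i^c] ≥ 1 − 6/7 = 1/7 > 0, so some outcome avoids every A_i.

37·p = 6/7 ≈ 0.8571; existence CERTIFIED by the union bound.


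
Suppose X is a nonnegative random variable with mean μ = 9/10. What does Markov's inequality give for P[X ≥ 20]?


μ = E[X] = 9/10, a = 20.
Markov: P[X ≥ 20] ≤ μ/a = (9/10)/20 = 9/200.
Numerically: ≈ 0.045000.
(Since a = 20 > μ = 0.900000, the bound 9/200 is < 1 and informative.)

P[X ≥ 20] ≤ 9/200 ≈ 0.045000.


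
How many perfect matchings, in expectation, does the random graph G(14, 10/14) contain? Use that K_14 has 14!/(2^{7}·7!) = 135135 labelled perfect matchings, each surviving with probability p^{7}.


K_14 has 14!/(2^{7}·7!) = 135135 labelled perfect matchings.
For each such perfect matching H, let X_H = 1 if all 7 edges of H are present in G. Then P[X_H = 1] = p^{7} = (5/7)^{7} = 78125/823543.
By linearity of expectation: E[X] = Σ_H E[X_H] = 135135 · p^{7} = 135135 · 78125/823543 = 1508203125/117649.
Numerically: E[X] ≈ 1.282e+04.

E[X] = 135135 · (5/7)^{7} = 1508203125/117649 ≈ 1.282e+04.


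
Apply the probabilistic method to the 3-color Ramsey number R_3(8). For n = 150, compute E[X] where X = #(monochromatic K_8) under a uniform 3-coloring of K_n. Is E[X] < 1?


E[X] = C(150, 8) · 3^{1 − 28} = 5257211409450 · 3^{−27} = 5257211409450/7625597484987.
As a reduced fraction: E[X] = 584134601050/847288609443 ≈ 0.6894.
Is E[X] < 1? YES.
Since E[X] < 1, there exists a 3-coloring of K_{150} with no monochromatic K_8; hence R_3(8) > 150.

E[X] = 584134601050/847288609443 ≈ 0.6894; E[X] < 1, so R_3(8) > 150.


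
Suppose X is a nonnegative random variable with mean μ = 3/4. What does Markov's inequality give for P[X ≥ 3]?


μ = E[X] = 3/4, a = 3.
Markov: P[X ≥ 3] ≤ μ/a = (3/4)/3 = 1/4.
Numerically: ≈ 0.25000.
(Since a = 3 > μ = 0.75000, the bound 1/4 is < 1 and informative.)

P[X ≥ 3] ≤ 1/4 ≈ 0.25000.


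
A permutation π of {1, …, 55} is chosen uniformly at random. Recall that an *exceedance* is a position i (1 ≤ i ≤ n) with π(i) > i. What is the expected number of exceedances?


Write X = Σ_{i=1}^{55} X_i, where X_i = 1_{π(i) > i}.
For each fixed i, π(i) is uniform over {1, …, 55} (marginal of a uniform permutation), so P[π(i) > i] = (n − i)/n. Summing: Σ_{i=1}^{55} (n − i)/n = (0 + 1 + … + 54)/55 = 55(55 − 1)/(2·55) = (55 − 1)/2.
Hence E[X] = Σ_{i=1}^{55} (55 − i)/55 = 27 ≈ 27.0000.

E[X] = 27 = 27.0000.


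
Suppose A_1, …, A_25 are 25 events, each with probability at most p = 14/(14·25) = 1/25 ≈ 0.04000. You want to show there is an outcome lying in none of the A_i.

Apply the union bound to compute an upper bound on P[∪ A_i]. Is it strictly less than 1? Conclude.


Union bound: P[∪_{i=1}^{25} A_i] ≤ Σ_i P[A_i] ≤ 25·p = 25·(1/25) = 1.
Numerically: 1 ≈ 1.00000.
Is 1 < 1? NO.
Since the bound 1 is ≥ 1, the union bound is uninformative here; it does NOT by itself certify existence.

25·p = 1 ≈ 1.00000; existence NOT certified by the union bound.


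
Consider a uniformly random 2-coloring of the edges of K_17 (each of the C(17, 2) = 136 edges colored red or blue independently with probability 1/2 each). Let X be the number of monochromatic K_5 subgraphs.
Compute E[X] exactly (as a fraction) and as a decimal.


Let X = Σ_S X_S over the C(17, 5) = 6188 subsets S of size 5, where X_S = 1 if the K_5 on S is monochromatic.
For a fixed S, the K_5 on S has C(5, 2) = 10 edges. P[all 10 edges red] = (1/2)^10, and likewise for blue, so P[monochromatic] = 2·(1/2)^10 = 2^{1 − 10} = 1/512.
By linearity: E[X] = C(17, 5) · 2^{1 − 10} = 6188 · 1/512 = 1547/128.
Numerically: E[X] ≈ 12.0859.

E[X] = C(17,5)·2^(1−C(5,2)) = 1547/128 ≈ 12.0859.


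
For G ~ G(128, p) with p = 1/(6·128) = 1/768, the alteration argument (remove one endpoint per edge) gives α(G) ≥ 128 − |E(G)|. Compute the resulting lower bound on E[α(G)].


E[|E(G)|] = C(128, 2)·p = 8128 · (1/768) = 127/12.
E[α(G)] ≥ n − E[|E(G)|] = 128 − 127/12 = 1409/12.
Numerically: ≈ 117.4167.
(This is only a lower bound; the true E[α(G)] may be larger.)

E[α(G)] ≥ 1409/12 ≈ 117.4167.


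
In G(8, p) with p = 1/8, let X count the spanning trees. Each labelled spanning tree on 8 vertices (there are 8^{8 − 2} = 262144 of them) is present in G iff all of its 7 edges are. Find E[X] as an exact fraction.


K_8 has 8^{8 − 2} = 262144 labelled spanning trees.
For each such spanning tree H, let X_H = 1 if all 7 edges of H are present in G. Then P[X_H = 1] = p^{7} = (1/8)^{7} = 1/2097152.
By linearity of expectation: E[X] = Σ_H E[X_H] = 262144 · p^{7} = 262144 · 1/2097152 = 1/8.
Numerically: E[X] ≈ 0.125.

E[X] = 262144 · (1/8)^{7} = 1/8 ≈ 0.125.


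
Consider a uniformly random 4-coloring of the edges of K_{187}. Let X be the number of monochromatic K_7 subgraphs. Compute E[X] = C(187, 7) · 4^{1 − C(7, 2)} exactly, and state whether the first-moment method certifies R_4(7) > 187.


E[X] = C(187, 7) · 4^{1 − 21} = 1416167483302 · 4^{−20} = 1416167483302/1099511627776.
As a reduced fraction: E[X] = 708083741651/549755813888 ≈ 1.2879968.
Is E[X] < 1? NO.
Since E[X] ≥ 1, the first-moment bound is inconclusive at n = 187; it does NOT by itself certify R_4(7) > 187.

E[X] = 708083741651/549755813888 ≈ 1.2879968; E[X] ≥ 1; first-moment method inconclusive here.


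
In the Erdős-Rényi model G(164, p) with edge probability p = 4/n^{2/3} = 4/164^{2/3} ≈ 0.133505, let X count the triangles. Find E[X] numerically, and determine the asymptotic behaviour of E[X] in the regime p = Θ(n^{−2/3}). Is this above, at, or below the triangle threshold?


Number of potential triangles: C(164, 3) = 721764.
Each occurs with probability p³ ≈ (0.133505)³ ≈ 2.37953599e-03.
By linearity: E[X] = C(164, 3)·p³ ≈ 721764 · 2.37953599e-03 ≈ 1717.463415.
Since α = 2/3 < 1, p = c/n^{2/3} ≫ 1/n is above the triangle threshold p ~ 1/n. Asymptotically E[X] ~ (c³/6)·n^{3(1−α)} = (4³/6)·n^{1} → ∞; triangles are abundant w.h.p.

E[X] ≈ 1717.463415; in regime p = Θ(1/n^{2/3}) E[X] diverges (above the triangle threshold p ~ 1/n).


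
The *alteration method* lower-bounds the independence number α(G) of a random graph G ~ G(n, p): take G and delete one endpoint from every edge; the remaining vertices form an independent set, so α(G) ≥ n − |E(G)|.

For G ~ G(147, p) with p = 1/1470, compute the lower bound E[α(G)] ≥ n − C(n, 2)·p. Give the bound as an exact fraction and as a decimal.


E[|E(G)|] = C(147, 2)·p = 10731 · (1/1470) = 73/10.
E[α(G)] ≥ n − E[|E(G)|] = 147 − 73/10 = 1397/10.
Numerically: ≈ 139.700.
(This is only a lower bound; the true E[α(G)] may be larger.)

E[α(G)] ≥ 1397/10 ≈ 139.700.


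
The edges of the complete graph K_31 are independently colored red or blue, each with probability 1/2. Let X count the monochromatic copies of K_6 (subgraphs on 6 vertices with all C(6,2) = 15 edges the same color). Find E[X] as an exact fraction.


Let X = Σ_S X_S over the C(31, 6) = 736281 subsets S of size 6, where X_S = 1 if the K_6 on S is monochromatic.
For a fixed S, the K_6 on S has C(6, 2) = 15 edges. P[all 15 edges red] = (1/2)^15, and likewise for blue, so P[monochromatic] = 2·(1/2)^15 = 2^{1 − 15} = 1/16384.
By linearity: E[X] = C(31, 6) · 2^{1 − 15} = 736281 · 1/16384 = 736281/16384.
Numerically: E[X] ≈ 44.939.

E[X] = C(31,6)·2^(1−C(6,2)) = 736281/16384 ≈ 44.939.


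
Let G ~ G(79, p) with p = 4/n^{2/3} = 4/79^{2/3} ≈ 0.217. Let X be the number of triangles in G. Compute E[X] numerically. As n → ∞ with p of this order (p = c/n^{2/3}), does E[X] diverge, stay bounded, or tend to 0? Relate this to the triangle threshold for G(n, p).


Number of potential triangles: C(79, 3) = 79079.
Each occurs with probability p³ ≈ (0.217)³ ≈ 1.02548e-02.
By linearity: E[X] = C(79, 3)·p³ ≈ 79079 · 1.02548e-02 ≈ 810.937.
Since α = 2/3 < 1, p = c/n^{2/3} ≫ 1/n is above the triangle threshold p ~ 1/n. Asymptotically E[X] ~ (c³/6)·n^{3(1−α)} = (4³/6)·n^{1} → ∞; triangles are abundant w.h.p.

E[X] ≈ 810.937; in regime p = Θ(1/n^{2/3}) E[X] diverges (above the triangle threshold p ~ 1/n).


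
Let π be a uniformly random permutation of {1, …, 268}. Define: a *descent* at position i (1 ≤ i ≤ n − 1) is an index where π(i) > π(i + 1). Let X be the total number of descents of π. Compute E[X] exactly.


Write X = Σ X_I over i = 1, …, 267, with X_I the indicator of one descent.
There are 267 indicators.
For each fixed i, the pair (π(i), π(i+1)) is a uniformly random ordered pair of distinct values from {1, …, 268}; by symmetry P[π(i) > π(i+1)] = 1/2.
By linearity: E[X] = 267 · (1/2) = (268 − 1) · (1/2) = 267/2 ≈ 133.5000.

E[X] = 267/2 = 133.5000.


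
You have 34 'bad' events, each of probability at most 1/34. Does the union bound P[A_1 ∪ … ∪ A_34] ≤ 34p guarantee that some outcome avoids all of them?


Union bound: P[∪_{i=1}^{34} A_i] ≤ Σ_i P[A_i] ≤ 34·p = 34·(1/34) = 1.
Numerically: 1 ≈ 1.0000.
Is 1 < 1? NO.
Since the bound 1 is ≥ 1, the union bound is uninformative here; it does NOT by itself certify existence.

34·p = 1 ≈ 1.0000; existence NOT certified by the union bound.


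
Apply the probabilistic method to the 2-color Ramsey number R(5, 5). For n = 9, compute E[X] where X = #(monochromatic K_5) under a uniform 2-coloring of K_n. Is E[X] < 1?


E[X] = C(9, 5) · 2^{1 − 10} = 126 · 2^{−9} = 126/512.
As a reduced fraction: E[X] = 63/256 ≈ 0.246094.
Is E[X] < 1? YES.
Since E[X] < 1, there exists a 2-coloring of K_{9} with no monochromatic K_5; hence R(5, 5) > 9.

E[X] = 63/256 ≈ 0.246094; E[X] < 1, so R(5, 5) > 9.


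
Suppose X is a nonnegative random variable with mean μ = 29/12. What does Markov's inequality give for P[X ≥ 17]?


μ = E[X] = 29/12, a = 17.
Markov: P[X ≥ 17] ≤ μ/a = (29/12)/17 = 29/204.
Numerically: ≈ 0.1422.
(Since a = 17 > μ = 2.4167, the bound 29/204 is < 1 and informative.)

P[X ≥ 17] ≤ 29/204 ≈ 0.1422.


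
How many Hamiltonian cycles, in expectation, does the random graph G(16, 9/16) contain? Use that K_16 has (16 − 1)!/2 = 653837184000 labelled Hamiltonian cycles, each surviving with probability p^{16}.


K_16 has (16 − 1)!/2 = 653837184000 labelled Hamiltonian cycles.
For each such Hamiltonian cycle H, let X_H = 1 if all 16 edges of H are present in G. Then P[X_H = 1] = p^{16} = (9/16)^{16} = 1853020188851841/18446744073709551616.
By linearity: E[X] = Σ_H E[X_H] = 653837184000 · p^{16} = 653837184000 · 1853020188851841/18446744073709551616 = 1183177248216831945952875/18014398509481984.
Numerically: E[X] ≈ 6.57e+07.

E[X] = 653837184000 · (9/16)^{16} = 1183177248216831945952875/18014398509481984 ≈ 6.57e+07.


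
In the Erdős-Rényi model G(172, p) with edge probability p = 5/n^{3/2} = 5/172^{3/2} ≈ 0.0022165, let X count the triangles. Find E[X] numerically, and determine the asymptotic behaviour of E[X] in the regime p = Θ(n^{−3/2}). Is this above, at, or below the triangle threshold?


Number of potential triangles: C(172, 3) = 833340.
Each occurs with probability p³ ≈ (0.0022165)³ ≈ 1.0890103e-08.
By linearity: E[X] = C(172, 3)·p³ ≈ 833340 · 1.0890103e-08 ≈ 0.00908.
Since α = 3/2 > 1, p = c/n^{3/2} = o(1/n) is below the triangle threshold p ~ 1/n. Asymptotically E[X] ~ (c³/6)·n^{3(1−α)} = (5³/6)·n^{-1.5} → 0, so by Markov's inequality G has no triangles w.h.p.

E[X] ≈ 0.00908; in regime p = Θ(1/n^{3/2}) E[X] tends to 0 (below the triangle threshold p ~ 1/n).


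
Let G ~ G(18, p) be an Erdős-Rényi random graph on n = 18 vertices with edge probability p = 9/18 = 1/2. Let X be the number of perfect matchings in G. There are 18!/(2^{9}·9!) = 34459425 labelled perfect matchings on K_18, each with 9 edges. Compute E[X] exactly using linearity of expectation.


K_18 has 18!/(2^{9}·9!) = 34459425 labelled perfect matchings.
For each such perfect matching H, let X_H = 1 if all 9 edges of H are present in G. Then P[X_H = 1] = p^{9} = (1/2)^{9} = 1/512.
By linearity of expectation: E[X] = Σ_H E[X_H] = 34459425 · p^{9} = 34459425 · 1/512 = 34459425/512.
Numerically: E[X] ≈ 6.73e+04.

E[X] = 34459425 · (1/2)^{9} = 34459425/512 ≈ 6.73e+04.


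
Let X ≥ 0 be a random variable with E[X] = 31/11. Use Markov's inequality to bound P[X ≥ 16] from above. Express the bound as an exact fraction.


μ = E[X] = 31/11, a = 16.
Markov: P[X ≥ 16] ≤ μ/a = (31/11)/16 = 31/176.
Numerically: ≈ 0.176.
(Since a = 16 > μ = 2.818, the bound 31/176 is < 1 and informative.)

P[X ≥ 16] ≤ 31/176 ≈ 0.176.


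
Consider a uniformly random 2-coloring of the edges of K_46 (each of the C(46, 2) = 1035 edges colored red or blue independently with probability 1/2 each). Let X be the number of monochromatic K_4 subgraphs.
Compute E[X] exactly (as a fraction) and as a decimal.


Let X = Σ_S X_S over the C(46, 4) = 163185 subsets S of size 4, where X_S = 1 if the K_4 on S is monochromatic.
For a fixed S, the K_4 on S has C(4, 2) = 6 edges. P[all 6 edges red] = (1/2)^6, and likewise for blue, so P[monochromatic] = 2·(1/2)^6 = 2^{1 − 6} = 1/32.
By linearity of expectation: E[X] = C(46, 4) · 2^{1 − 6} = 163185 · 1/32 = 163185/32.
Numerically: E[X] ≈ 5099.531250.

E[X] = C(46,4)·2^(1−C(4,2)) = 163185/32 ≈ 5099.531250.


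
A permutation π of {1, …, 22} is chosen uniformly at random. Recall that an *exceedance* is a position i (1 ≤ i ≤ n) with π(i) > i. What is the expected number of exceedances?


Write X = Σ_{i=1}^{22} X_i, where X_i = 1_{π(i) > i}.
For each fixed i, π(i) is uniform over {1, …, 22} (marginal of a uniform permutation), so P[π(i) > i] = (n − i)/n. Summing: Σ_{i=1}^{22} (n − i)/n = (0 + 1 + … + 21)/22 = 22(22 − 1)/(2·22) = (22 − 1)/2.
Hence E[X] = Σ_{i=1}^{22} (22 − i)/22 = 21/2 ≈ 10.500.

E[X] = 21/2 = 10.500.


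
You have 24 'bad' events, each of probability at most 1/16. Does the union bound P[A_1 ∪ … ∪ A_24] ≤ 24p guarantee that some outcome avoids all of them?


Union bound: P[∪_{i=1}^{24} A_i] ≤ Σ_i P[A_i] ≤ 24·p = 24·(1/16) = 3/2.
Numerically: 3/2 ≈ 1.500000.
Is 3/2 < 1? NO.
Since the bound 3/2 is ≥ 1, the union bound is uninformative here; it does NOT by itself certify existence.

24·p = 3/2 ≈ 1.500000; existence NOT certified by the union bound.


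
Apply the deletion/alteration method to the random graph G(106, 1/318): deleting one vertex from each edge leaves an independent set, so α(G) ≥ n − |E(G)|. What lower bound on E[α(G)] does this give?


E[|E(G)|] = C(106, 2)·p = 5565 · (1/318) = 35/2.
E[α(G)] ≥ n − E[|E(G)|] = 106 − 35/2 = 177/2.
Numerically: ≈ 88.500.
(This is only a lower bound; the true E[α(G)] may be larger.)

E[α(G)] ≥ 177/2 ≈ 88.500.


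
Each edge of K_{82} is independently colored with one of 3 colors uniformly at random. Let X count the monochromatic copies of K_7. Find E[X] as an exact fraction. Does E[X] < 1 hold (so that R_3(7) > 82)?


E[X] = C(82, 7) · 3^{1 − 21} = 3801756816 · 3^{−20} = 3801756816/3486784401.
As a reduced fraction: E[X] = 140805808/129140163 ≈ 1.090.
Is E[X] < 1? NO.
Since E[X] ≥ 1, the first-moment bound is inconclusive at n = 82; it does NOT by itself certify R_3(7) > 82.

E[X] = 140805808/129140163 ≈ 1.090; E[X] ≥ 1; first-moment method inconclusive here.


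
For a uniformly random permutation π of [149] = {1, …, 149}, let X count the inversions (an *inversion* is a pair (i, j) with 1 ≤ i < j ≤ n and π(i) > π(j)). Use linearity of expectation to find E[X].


Write X = Σ X_I over the C(149, 2) = 11026 pairs i < j, with X_I the indicator of one inversion.
There are 11026 indicators.
For each fixed pair i < j, the values π(i) and π(j) are two distinct elements of {1, …, 149} in uniformly random order; by symmetry P[π(i) > π(j)] = 1/2.
By linearity: E[X] = 11026 · (1/2) = C(149, 2) · (1/2) = 11026/2 = 5513 ≈ 5513.000.

E[X] = 5513 = 5513.000.


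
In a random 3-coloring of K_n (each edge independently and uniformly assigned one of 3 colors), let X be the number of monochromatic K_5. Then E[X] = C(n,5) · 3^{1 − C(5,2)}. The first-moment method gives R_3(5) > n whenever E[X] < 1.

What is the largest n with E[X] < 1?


We need C(n, 5) · 3^{1 − 10} < 1, i.e. C(n, 5) < 3^{10 − 1} = 19683.
Check values of n near the boundary:
  n = 16: C(16, 5) = 4368; 4368 < 19683? YES
  n = 17: C(17, 5) = 6188; 6188 < 19683? YES
  n = 18: C(18, 5) = 8568; 8568 < 19683? YES
  n = 19: C(19, 5) = 11628; 11628 < 19683? YES
  n = 20: C(20, 5) = 15504; 15504 < 19683? YES
  n = 21: C(21, 5) = 20349; 20349 < 19683? NO
  n = 22: C(22, 5) = 26334; 26334 < 19683? NO
The largest n with C(n, 5) < 19683 is n = 20 (where E[X] = 5168/6561 ≈ 0.7876848). Hence R_3(5) > 20, i.e. R_3(5) ≥ 21.

Largest n = 20; hence R_3(5) > 20.


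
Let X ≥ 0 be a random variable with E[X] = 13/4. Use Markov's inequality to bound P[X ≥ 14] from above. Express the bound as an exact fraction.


μ = E[X] = 13/4, a = 14.
Markov: P[X ≥ 14] ≤ μ/a = (13/4)/14 = 13/56.
Numerically: ≈ 0.232143.
(Since a = 14 > μ = 3.250000, the bound 13/56 is < 1 and informative.)

P[X ≥ 14] ≤ 13/56 ≈ 0.232143.


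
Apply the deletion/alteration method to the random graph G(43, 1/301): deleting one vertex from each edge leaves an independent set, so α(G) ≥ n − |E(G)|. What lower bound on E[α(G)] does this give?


E[|E(G)|] = C(43, 2)·p = 903 · (1/301) = 3.
E[α(G)] ≥ n − E[|E(G)|] = 43 − 3 = 40.
Numerically: ≈ 40.000.
(This is only a lower bound; the true E[α(G)] may be larger.)

E[α(G)] ≥ 40 ≈ 40.000.


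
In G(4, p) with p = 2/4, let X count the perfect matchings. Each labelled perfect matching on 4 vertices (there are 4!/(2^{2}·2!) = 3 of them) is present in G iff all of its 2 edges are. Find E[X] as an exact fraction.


K_4 has 4!/(2^{2}·2!) = 3 labelled perfect matchings.
For each such perfect matching H, let X_H = 1 if all 2 edges of H are present in G. Then P[X_H = 1] = p^{2} = (1/2)^{2} = 1/4.
Summing the indicators: E[X] = Σ_H E[X_H] = 3 · p^{2} = 3 · 1/4 = 3/4.
Numerically: E[X] ≈ 0.75.

E[X] = 3 · (1/2)^{2} = 3/4 ≈ 0.75.


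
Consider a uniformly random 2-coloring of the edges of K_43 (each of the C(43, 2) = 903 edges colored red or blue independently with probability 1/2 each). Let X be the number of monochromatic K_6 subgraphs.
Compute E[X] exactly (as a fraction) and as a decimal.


Let X = Σ_S X_S over the C(43, 6) = 6096454 subsets S of size 6, where X_S = 1 if the K_6 on S is monochromatic.
For a fixed S, the K_6 on S has C(6, 2) = 15 edges. P[all 15 edges red] = (1/2)^15, and likewise for blue, so P[monochromatic] = 2·(1/2)^15 = 2^{1 − 15} = 1/16384.
Summing: E[X] = C(43, 6) · 2^{1 − 15} = 6096454 · 1/16384 = 3048227/8192.
Numerically: E[X] ≈ 372.098.

E[X] = C(43,6)·2^(1−C(6,2)) = 3048227/8192 ≈ 372.098.


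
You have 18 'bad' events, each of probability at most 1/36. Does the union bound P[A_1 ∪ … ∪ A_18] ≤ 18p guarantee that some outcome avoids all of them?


Union bound: P[∪_{i=1}^{18} A_i] ≤ Σ_i P[A_i] ≤ 18·p = 18·(1/36) = 1/2.
Numerically: 1/2 ≈ 0.500000.
Is 1/2 < 1? YES.
Since P[∪ A_i] ≤ 1/2 < 1, the complement has P[∩ A_i^c] ≥ 1 − 1/2 = 1/2 > 0, so some outcome avoids every A_i.

18·p = 1/2 ≈ 0.500000; existence CERTIFIED by the union bound.


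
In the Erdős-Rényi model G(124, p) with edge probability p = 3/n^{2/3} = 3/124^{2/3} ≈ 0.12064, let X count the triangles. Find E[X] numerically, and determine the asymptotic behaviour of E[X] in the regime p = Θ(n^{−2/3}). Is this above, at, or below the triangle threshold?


Number of potential triangles: C(124, 3) = 310124.
Each occurs with probability p³ ≈ (0.12064)³ ≈ 1.7559834e-03.
By linearity: E[X] = C(124, 3)·p³ ≈ 310124 · 1.7559834e-03 ≈ 544.57258.
Since α = 2/3 < 1, p = c/n^{2/3} ≫ 1/n is above the triangle threshold p ~ 1/n. Asymptotically E[X] ~ (c³/6)·n^{3(1−α)} = (3³/6)·n^{1} → ∞; triangles are abundant w.h.p.

E[X] ≈ 544.57258; in regime p = Θ(1/n^{2/3}) E[X] diverges (above the triangle threshold p ~ 1/n).


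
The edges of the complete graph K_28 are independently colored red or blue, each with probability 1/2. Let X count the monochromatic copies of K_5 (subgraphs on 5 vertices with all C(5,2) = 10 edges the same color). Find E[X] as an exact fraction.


Let X = Σ_S X_S over the C(28, 5) = 98280 subsets S of size 5, where X_S = 1 if the K_5 on S is monochromatic.
For a fixed S, the K_5 on S has C(5, 2) = 10 edges. P[all 10 edges red] = (1/2)^10, and likewise for blue, so P[monochromatic] = 2·(1/2)^10 = 2^{1 − 10} = 1/512.
By linearity of expectation: E[X] = C(28, 5) · 2^{1 − 10} = 98280 · 1/512 = 12285/64.
Numerically: E[X] ≈ 191.9531.

E[X] = C(28,5)·2^(1−C(5,2)) = 12285/64 ≈ 191.9531.


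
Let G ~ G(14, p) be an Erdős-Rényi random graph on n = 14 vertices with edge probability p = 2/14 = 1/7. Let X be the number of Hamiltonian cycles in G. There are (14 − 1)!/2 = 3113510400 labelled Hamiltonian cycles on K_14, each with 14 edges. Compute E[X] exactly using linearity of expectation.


K_14 has (14 − 1)!/2 = 3113510400 labelled Hamiltonian cycles.
For each such Hamiltonian cycle H, let X_H = 1 if all 14 edges of H are present in G. Then P[X_H = 1] = p^{14} = (1/7)^{14} = 1/678223072849.
By linearity: E[X] = Σ_H E[X_H] = 3113510400 · p^{14} = 3113510400 · 1/678223072849 = 444787200/96889010407.
Numerically: E[X] ≈ 0.0045907.

E[X] = 3113510400 · (1/7)^{14} = 444787200/96889010407 ≈ 0.0045907.


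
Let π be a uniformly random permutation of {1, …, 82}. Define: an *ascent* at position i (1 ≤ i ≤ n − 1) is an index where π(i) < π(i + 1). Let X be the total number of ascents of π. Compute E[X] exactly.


Write X = Σ X_I over i = 1, …, 81, with X_I the indicator of one ascent.
There are 81 indicators.
For each fixed i, the pair (π(i), π(i+1)) is a uniformly random ordered pair of distinct values from {1, …, 82}; by symmetry P[π(i) < π(i+1)] = 1/2.
By linearity: E[X] = 81 · (1/2) = (82 − 1) · (1/2) = 81/2 ≈ 40.5000.

E[X] = 81/2 = 40.5000.


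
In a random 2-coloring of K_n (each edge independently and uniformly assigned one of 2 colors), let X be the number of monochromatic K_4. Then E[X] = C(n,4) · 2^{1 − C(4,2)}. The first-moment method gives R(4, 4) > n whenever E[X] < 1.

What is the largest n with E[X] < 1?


We need C(n, 4) · 2^{1 − 6} < 1, i.e. C(n, 4) < 2^{6 − 1} = 32.
Check values of n near the boundary:
  n = 4: C(4, 4) = 1; 1 < 32? YES
  n = 5: C(5, 4) = 5; 5 < 32? YES
  n = 6: C(6, 4) = 15; 15 < 32? YES
  n = 7: C(7, 4) = 35; 35 < 32? NO
  n = 8: C(8, 4) = 70; 70 < 32? NO
  n = 9: C(9, 4) = 126; 126 < 32? NO
The largest n with C(n, 4) < 32 is n = 6 (where E[X] = 15/32 ≈ 0.469). Hence R(4, 4) > 6, i.e. R(4, 4) ≥ 7.

Largest n = 6; hence R(4, 4) > 6.
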